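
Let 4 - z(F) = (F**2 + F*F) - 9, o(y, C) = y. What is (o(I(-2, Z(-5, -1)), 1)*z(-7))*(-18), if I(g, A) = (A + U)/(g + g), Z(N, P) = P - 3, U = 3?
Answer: 765/2 ≈ 382.50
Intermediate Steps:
Z(N, P) = -3 + P
I(g, A) = (3 + A)/(2*g) (I(g, A) = (A + 3)/(g + g) = (3 + A)/((2*g)) = (3 + A)*(1/(2*g)) = (3 + A)/(2*g))
z(F) = 13 - 2*F**2 (z(F) = 4 - ((F**2 + F*F) - 9) = 4 - ((F**2 + F**2) - 9) = 4 - (2*F**2 - 9) = 4 - (-9 + 2*F**2) = 4 + (9 - 2*F**2) = 13 - 2*F**2)
(o(I(-2, Z(-5, -1)), 1)*z(-7))*(-18) = (((1/2)*(3 + (-3 - 1))/(-2))*(13 - 2*(-7)**2))*(-18) = (((1/2)*(-1/2)*(3 - 4))*(13 - 2*49))*(-18) = (((1/2)*(-1/2)*(-1))*(13 - 98))*(-18) = ((1/4)*(-85))*(-18) = -85/4*(-18) = 765/2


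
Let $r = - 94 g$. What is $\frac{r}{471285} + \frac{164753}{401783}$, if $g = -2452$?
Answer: $\frac{170251777709}{189354301155} \approx 0.89912$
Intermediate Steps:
$r = 230488$ ($r = \left(-94\right) \left(-2452\right) = 230488$)
$\frac{r}{471285} + \frac{164753}{401783} = \frac{230488}{471285} + \frac{164753}{401783} = \frac{170251777709}{189354301155}$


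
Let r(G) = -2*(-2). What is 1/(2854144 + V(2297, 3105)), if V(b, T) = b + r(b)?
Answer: 1/2856445 ≈ 3.5009e-7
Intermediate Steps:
r(G) = 4
V(b, T) = 4 + b (V(b, T) = b + 4 = 4 + b)
1/(2854144 + V(2297, 3105)) = 1/(2854144 + (4 + 2297)) = 1/(2854144 + 2301) = 1/2856445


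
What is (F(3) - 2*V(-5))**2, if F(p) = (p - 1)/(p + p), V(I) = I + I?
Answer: 3721/9 ≈ 413.44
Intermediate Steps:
V(I) = 2*I
F(p) = (-1 + p)/(2*p) (F(p) = (-1 + p)/((2*p)) = (-1 + p)*(1/(2*p)) = (-1 + p)/(2*p))
(F(3) - 2*V(-5))**2 = ((1/2)*(-1 + 3)/3 - 4*(-5))**2 = ((1/2)*(1/3)*2 - 2*(-10))**2 = (1/3 + 20)**2 = (61/3)**2 = 3721/9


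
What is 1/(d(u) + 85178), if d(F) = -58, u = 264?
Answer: 1/85120 ≈ 1.1748e-5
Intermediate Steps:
1/(d(u) + 85178) = 1/(-58 + 85178) = 1/85120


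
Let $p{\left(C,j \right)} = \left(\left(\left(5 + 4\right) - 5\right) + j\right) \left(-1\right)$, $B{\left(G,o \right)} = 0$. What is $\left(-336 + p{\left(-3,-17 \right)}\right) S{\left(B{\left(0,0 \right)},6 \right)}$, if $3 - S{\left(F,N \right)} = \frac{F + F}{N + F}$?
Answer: $-969$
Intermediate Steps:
$S{\left(F,N \right)} = 3 - \frac{2 F}{F + N}$ ($S{\left(F,N \right)} = 3 - \frac{F + F}{N + F} = 3 - \frac{2 F}{F + N}$)
$p{\left(C,j \right)} = -4 - j$ ($p{\left(C,j \right)} = \left(\left(9 - 5\right) + j\right) \left(-1\right) = \left(4 + j\right) \left(-1\right) = -4 - j$)
$\left(-336 + p{\left(-3,-17 \right)}\right) S{\left(B{\left(0,0 \right)},6 \right)} = \left(-336 - -13\right) \frac{0 + 3 \cdot 6}{0 + 6} = \left(-336 + \left(-4 + 17\right)\right) \frac{0 + 18}{6} = \left(-336 + 13\right) \frac{1}{6} \cdot 18 = \left(-323\right) 3 = -969$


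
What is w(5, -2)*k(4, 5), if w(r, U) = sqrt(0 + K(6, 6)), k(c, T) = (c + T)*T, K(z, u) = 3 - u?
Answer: 45*I*sqrt(3) ≈ 77.942*I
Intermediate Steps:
k(c, T) = T*(T + c) (k(c, T) = (T + c)*T = T*(T + c))
w(r, U) = I*sqrt(3) (w(r, U) = sqrt(0 + (3 - 1*6)) = sqrt(0 + (3 - 6)) = sqrt(0 - 3) = sqrt(-3) = I*sqrt(3))
w(5, -2)*k(4, 5) = (I*sqrt(3))*(5*(5 + 4)) = (I*sqrt(3))*(5*9) = (I*sqrt(3))*45 = 45*I*sqrt(3)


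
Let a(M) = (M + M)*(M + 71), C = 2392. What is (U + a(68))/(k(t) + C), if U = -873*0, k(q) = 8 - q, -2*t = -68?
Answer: 9452/1183 ≈ 7.9899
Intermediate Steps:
t = 34 (t = -1/2*(-68) = 34)
U = 0
a(M) = 2*M*(71 + M) (a(M) = (2*M)*(71 + M) = 2*M*(71 + M))
(U + a(68))/(k(t) + C) = (0 + 2*68*(71 + 68))/((8 - 1*34) + 2392) = (0 + 2*68*139)/((8 - 34) + 2392) = (0 + 18904)/(-26 + 2392) = 18904/2366 = 18904*(1/2366) = 9452/1183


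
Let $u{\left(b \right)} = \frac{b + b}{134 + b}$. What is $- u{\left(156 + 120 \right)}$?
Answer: $- \frac{276}{205} \approx -1.3463$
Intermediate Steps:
$u{\left(b \right)} = \frac{2 b}{134 + b}$
$- u{\left(156 + 120 \right)} = - \frac{2 \left(156 + 120\right)}{134 + \left(156 + 120\right)} = - \frac{2 \cdot 276}{134 + 276} = - \frac{2 \cdot 276}{410} = \left(-1\right) \frac{276}{205} = - \frac{276}{205}$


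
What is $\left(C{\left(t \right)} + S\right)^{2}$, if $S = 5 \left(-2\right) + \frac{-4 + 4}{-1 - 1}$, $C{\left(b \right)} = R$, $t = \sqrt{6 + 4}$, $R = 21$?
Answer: $121$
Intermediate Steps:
$t = \sqrt{10} \approx 3.1623$
$C{\left(b \right)} = 21$
$S = -10$ ($S = -10 + \frac{0}{-2} = -10 + 0 \left(- \frac{1}{2}\right) = -10 + 0 = -10$)
$\left(C{\left(t \right)} + S\right)^{2} = \left(21 - 10\right)^{2} = 11^{2} = 121$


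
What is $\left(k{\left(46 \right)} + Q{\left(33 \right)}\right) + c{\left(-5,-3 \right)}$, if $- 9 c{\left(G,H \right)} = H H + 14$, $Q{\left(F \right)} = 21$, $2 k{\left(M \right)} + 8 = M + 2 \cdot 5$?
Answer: $\frac{382}{9} \approx 42.444$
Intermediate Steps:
$k{\left(M \right)} = 1 + \frac{M}{2}$ ($k{\left(M \right)} = -4 + \frac{M + 2 \cdot 5}{2} = -4 + \frac{M + 10}{2} = -4 + \frac{10 + M}{2} = -4 + \left(5 + \frac{M}{2}\right) = 1 + \frac{M}{2}$)
$c{\left(G,H \right)} = - \frac{14}{9} - \frac{H^{2}}{9}$ ($c{\left(G,H \right)} = - \frac{H H + 14}{9} = - \frac{H^{2} + 14}{9} = - \frac{14 + H^{2}}{9} = - \frac{14}{9} - \frac{H^{2}}{9}$)
$\left(k{\left(46 \right)} + Q{\left(33 \right)}\right) + c{\left(-5,-3 \right)} = \left(\left(1 + \frac{1}{2} \cdot 46\right) + 21\right) - \left(\frac{14}{9} + \frac{\left(-3\right)^{2}}{9}\right) = \left(\left(1 + 23\right) + 21\right) - \frac{23}{9} = \left(24 + 21\right) - \frac{23}{9} = 45 - \frac{23}{9} = \frac{382}{9}$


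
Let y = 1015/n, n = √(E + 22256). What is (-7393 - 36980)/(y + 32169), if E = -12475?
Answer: -13961742096897/10121813620916 + 45038595*√9781/10121813620916 ≈ -1.3789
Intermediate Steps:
n = √9781 (n = √(-12475 + 22256) = √9781 ≈ 98.899)
y = 1015*√9781/9781 (y = 1015/(√9781) = 1015*(√9781/9781) = 1015*√9781/9781 ≈ 10.263)
(-7393 - 36980)/(y + 32169) = (-7393 - 36980)/(1015*√9781/9781 + 32169) = -44373/(32169 + 1015*√9781/9781)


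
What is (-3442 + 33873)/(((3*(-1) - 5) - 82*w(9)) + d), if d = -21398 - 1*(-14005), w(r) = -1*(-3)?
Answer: -30431/7647 ≈ -3.9795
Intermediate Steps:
w(r) = 3
d = -7393 (d = -21398 + 14005 = -7393)
(-3442 + 33873)/(((3*(-1) - 5) - 82*w(9)) + d) = (-3442 + 33873)/(((3*(-1) - 5) - 82*3) - 7393) = 30431/(((-3 - 5) - 246) - 7393) = 30431/((-8 - 246) - 7393) = 30431/(-254 - 7393) = 30431/(-7647) = 30431*(-1/7647) = -30431/7647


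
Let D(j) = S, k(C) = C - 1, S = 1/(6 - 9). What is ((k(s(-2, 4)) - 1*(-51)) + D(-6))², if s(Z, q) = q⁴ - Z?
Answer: 851929/9 ≈ 94659.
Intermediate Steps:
S = -⅓ (S = 1/(-3) = -⅓ ≈ -0.33333)
k(C) = -1 + C
D(j) = -⅓
((k(s(-2, 4)) - 1*(-51)) + D(-6))² = (((-1 + (4⁴ - 1*(-2))) - 1*(-51)) - ⅓)² = (((-1 + (256 + 2)) + 51) - ⅓)² = (((-1 + 258) + 51) - ⅓)² = ((257 + 51) - ⅓)² = (308 - ⅓)² = (923/3)² = 851929/9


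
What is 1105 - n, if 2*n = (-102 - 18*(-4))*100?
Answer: 2605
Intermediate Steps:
n = -1500 (n = ((-102 - 18*(-4))*100)/2 = ((-102 + 72)*100)/2 = (-30*100)/2 = (½)*(-3000) = -1500)
1105 - n = 1105 - 1*(-1500) = 1105 + 1500 = 2605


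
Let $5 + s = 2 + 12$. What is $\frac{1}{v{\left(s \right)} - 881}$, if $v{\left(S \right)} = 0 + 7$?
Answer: $- \frac{1}{874} \approx -0.0011442$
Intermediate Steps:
$s = 9$ ($s = -5 + \left(2 + 12\right) = -5 + 14 = 9$)
$v{\left(S \right)} = 7$
$\frac{1}{v{\left(s \right)} - 881} = \frac{1}{7 - 881} = \frac{1}{-874} = - \frac{1}{874}$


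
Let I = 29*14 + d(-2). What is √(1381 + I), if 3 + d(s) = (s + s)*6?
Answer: 4*√110 ≈ 41.952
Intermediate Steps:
d(s) = -3 + 12*s (d(s) = -3 + (s + s)*6 = -3 + (2*s)*6 = -3 + 12*s)
I = 379 (I = 29*14 + (-3 + 12*(-2)) = 406 + (-3 - 24) = 406 - 27 = 379)
√(1381 + I) = √(1381 + 379) = √1760 = 4*√110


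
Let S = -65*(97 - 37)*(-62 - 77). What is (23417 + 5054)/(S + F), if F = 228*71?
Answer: 28471/558288 ≈ 0.050997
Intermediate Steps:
F = 16188
S = 542100 (S = -3900*(-139) = -65*(-8340) = 542100)
(23417 + 5054)/(S + F) = (23417 + 5054)/(542100 + 16188) = 28471/558288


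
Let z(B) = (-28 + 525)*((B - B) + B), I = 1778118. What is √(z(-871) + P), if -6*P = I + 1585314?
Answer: I*√993459 ≈ 996.72*I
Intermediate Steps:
z(B) = 497*B (z(B) = 497*(0 + B) = 497*B)
P = -560572 (P = -(1778118 + 1585314)/6 = -⅙*3363432 = -560572)
√(z(-871) + P) = √(497*(-871) - 560572) = √(-432887 - 560572) = √(-993459) = I*√993459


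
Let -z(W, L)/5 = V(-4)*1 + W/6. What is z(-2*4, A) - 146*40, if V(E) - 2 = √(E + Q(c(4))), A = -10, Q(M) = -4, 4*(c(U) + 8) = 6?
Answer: -17530/3 - 10*I*√2 ≈ -5843.3 - 14.142*I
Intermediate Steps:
c(U) = -13/2 (c(U) = -8 + (¼)*6 = -8 + 3/2 = -13/2)
V(E) = 2 + √(-4 + E) (V(E) = 2 + √(E - 4) = 2 + √(-4 + E))
z(W, L) = -10 - 5*W/6 - 10*I*√2 (z(W, L) = -5*((2 + √(-4 - 4))*1 + W/6) = -5*((2 + √(-8))*1 + W*(⅙)) = -5*((2 + 2*I*√2)*1 + W/6) = -5*((2 + 2*I*√2) + W/6) = -5*(2 + W/6 + 2*I*√2) = -10 - 5*W/6 - 10*I*√2)
z(-2*4, A) - 146*40 = (-10 - (-5)*4/3 - 10*I*√2) - 146*40 = (-10 - ⅚*(-8) - 10*I*√2) - 5840 = (-10 + 20/3 - 10*I*√2) - 5840 = (-10/3 - 10*I*√2) - 5840 = -17530/3 - 10*I*√2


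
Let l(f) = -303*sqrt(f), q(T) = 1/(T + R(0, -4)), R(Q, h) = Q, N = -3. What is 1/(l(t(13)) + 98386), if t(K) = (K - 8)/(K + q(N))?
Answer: 3738668/367831212713 + 303*sqrt(570)/367831212713 ≈ 1.0184e-5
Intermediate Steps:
q(T) = 1/T (q(T) = 1/(T + 0) = 1/T)
t(K) = (-8 + K)/(-1/3 + K) (t(K) = (K - 8)/(K + 1/(-3)) = (-8 + K)/(K - 1/3) = (-8 + K)/(-1/3 + K))
1/(l(t(13)) + 98386) = 1/(-303*sqrt(3)*sqrt(-8 + 13)/sqrt(-1 + 3*13) + 98386) = 1/(-303*sqrt(15)/sqrt(-1 + 39) + 98386) = 1/(-303*sqrt(570)/38 + 98386) = 1/(98386 - 303*sqrt(570)/38)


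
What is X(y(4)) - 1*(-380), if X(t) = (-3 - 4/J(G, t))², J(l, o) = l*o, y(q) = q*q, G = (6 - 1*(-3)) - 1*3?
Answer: 224209/576 ≈ 389.25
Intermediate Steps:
G = 6 (G = (6 + 3) - 3 = 9 - 3 = 6)
y(q) = q²
X(t) = (-3 - 2/(3*t))² (X(t) = (-3 - 4*1/(6*t))² = (-3 - 2/(3*t))²)
X(y(4)) - 1*(-380) = (2 + 9*4²)²/(9*(4²)²) - 1*(-380) = (⅑)*(2 + 9*16)²/16² + 380 = (⅑)*(1/256)*(2 + 144)² + 380 = (⅑)*(1/256)*146² + 380 = (⅑)*(1/256)*21316 + 380 = 5329/576 + 380 = 224209/576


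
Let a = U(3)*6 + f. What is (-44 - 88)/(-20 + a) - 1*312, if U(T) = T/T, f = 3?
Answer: -300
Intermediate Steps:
U(T) = 1
a = 9 (a = 1*6 + 3 = 6 + 3 = 9)
(-44 - 88)/(-20 + a) - 1*312 = (-44 - 88)/(-20 + 9) - 1*312 = -132/(-11) - 312 = -132*(-1/11) - 312 = 12 - 312 = -300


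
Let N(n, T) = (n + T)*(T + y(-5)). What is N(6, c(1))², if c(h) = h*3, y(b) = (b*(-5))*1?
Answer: 63504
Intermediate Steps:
y(b) = -5*b (y(b) = -5*b*1 = -5*b)
c(h) = 3*h
N(n, T) = (25 + T)*(T + n) (N(n, T) = (n + T)*(T - 5*(-5)) = (T + n)*(T + 25) = (T + n)*(25 + T) = (25 + T)*(T + n))
N(6, c(1))² = ((3*1)² + 25*(3*1) + 25*6 + (3*1)*6)² = (3² + 25*3 + 150 + 3*6)² = (9 + 75 + 150 + 18)² = 252² = 63504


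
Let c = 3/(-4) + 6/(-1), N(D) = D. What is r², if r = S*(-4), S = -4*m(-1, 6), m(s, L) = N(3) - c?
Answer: 24336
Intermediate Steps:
c = -27/4 (c = 3*(-¼) + 6*(-1) = -¾ - 6 = -27/4 ≈ -6.7500)
m(s, L) = 39/4 (m(s, L) = 3 - 1*(-27/4) = 3 + 27/4 = 39/4)
S = -39 (S = -4*39/4 = -39)
r = 156 (r = -39*(-4) = 156)
r² = 156² = 24336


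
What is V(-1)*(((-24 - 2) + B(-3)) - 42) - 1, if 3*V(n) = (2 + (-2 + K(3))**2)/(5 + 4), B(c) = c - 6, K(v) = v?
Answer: -86/9 ≈ -9.5556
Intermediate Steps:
B(c) = -6 + c
V(n) = 1/9 (V(n) = ((2 + (-2 + 3)**2)/(5 + 4))/3 = ((2 + 1**2)/9)/3 = ((2 + 1)*(1/9))/3 = (3*(1/9))/3 = (1/3)*(1/3) = 1/9)
V(-1)*(((-24 - 2) + B(-3)) - 42) - 1 = (((-24 - 2) + (-6 - 3)) - 42)/9 - 1 = ((-26 - 9) - 42)/9 - 1 = (-35 - 42)/9 - 1 = (1/9)*(-77) - 1 = -77/9 - 1 = -86/9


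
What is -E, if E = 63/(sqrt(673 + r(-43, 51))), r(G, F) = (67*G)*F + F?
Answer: 63*I*sqrt(146207)/146207 ≈ 0.16476*I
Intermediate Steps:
r(G, F) = F + 67*F*G (r(G, F) = 67*F*G + F = F + 67*F*G)
E = -63*I*sqrt(146207)/146207 (E = 63/(sqrt(673 + 51*(1 + 67*(-43)))) = 63/(sqrt(673 + 51*(1 - 2881))) = 63/(sqrt(673 + 51*(-2880))) = 63/(sqrt(673 - 146880)) = 63/(sqrt(-146207)) = 63/((I*sqrt(146207))) = 63*(-I*sqrt(146207)/146207) = -63*I*sqrt(146207)/146207 ≈ -0.16476*I)
-E = -(-63)*I*sqrt(146207)/146207 = 63*I*sqrt(146207)/146207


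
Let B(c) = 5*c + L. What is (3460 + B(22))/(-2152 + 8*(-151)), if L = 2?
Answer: -893/840 ≈ -1.0631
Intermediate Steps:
B(c) = 2 + 5*c (B(c) = 5*c + 2 = 2 + 5*c)
(3460 + B(22))/(-2152 + 8*(-151)) = (3460 + (2 + 5*22))/(-2152 + 8*(-151)) = (3460 + (2 + 110))/(-2152 - 1208) = (3460 + 112)/(-3360) = 3572*(-1/3360) = -893/840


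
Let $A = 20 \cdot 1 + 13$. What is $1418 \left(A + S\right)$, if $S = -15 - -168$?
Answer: $263748$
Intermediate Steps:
$A = 33$ ($A = 20 + 13 = 33$)
$S = 153$ ($S = -15 + 168 = 153$)
$1418 \left(A + S\right) = 1418 \left(33 + 153\right) = 1418 \cdot 186 = 263748$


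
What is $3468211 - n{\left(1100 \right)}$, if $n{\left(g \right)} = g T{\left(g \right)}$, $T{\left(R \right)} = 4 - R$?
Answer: $4673811$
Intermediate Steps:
$n{\left(g \right)} = g \left(4 - g\right)$
$3468211 - n{\left(1100 \right)} = 3468211 - 1100 \left(4 - 1100\right) = 3468211 - 1100 \left(-1096\right) = 3468211 - -1205600 = 3468211 + 1205600 = 4673811$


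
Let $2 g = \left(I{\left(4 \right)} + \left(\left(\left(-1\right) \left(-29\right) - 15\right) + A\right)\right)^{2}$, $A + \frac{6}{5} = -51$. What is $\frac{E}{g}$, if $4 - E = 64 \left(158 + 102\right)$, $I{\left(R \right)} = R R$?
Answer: $- \frac{831800}{12321} \approx -67.511$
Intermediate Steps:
$I{\left(R \right)} = R^{2}$
$A = - \frac{261}{5}$ ($A = - \frac{6}{5} - 51 = - \frac{261}{5} \approx -52.2$)
$E = -16636$ ($E = 4 - 64 \left(158 + 102\right) = 4 - 64 \cdot 260 = 4 - 16640 = -16636$)
$g = \frac{12321}{50}$ ($g = \frac{\left(4^{2} - \frac{191}{5}\right)^{2}}{2} = \frac{\left(16 + \left(\left(29 - 15\right) - \frac{261}{5}\right)\right)^{2}}{2} = \frac{\left(16 + \left(14 - \frac{261}{5}\right)\right)^{2}}{2} = \frac{\left(16 - \frac{191}{5}\right)^{2}}{2} = \frac{\left(- \frac{111}{5}\right)^{2}}{2} = \frac{1}{2} \cdot \frac{12321}{25} = \frac{12321}{50} \approx 246.42$)
$\frac{E}{g} = - \frac{16636}{\frac{12321}{50}} = \left(-16636\right) \frac{50}{12321} = - \frac{831800}{12321}$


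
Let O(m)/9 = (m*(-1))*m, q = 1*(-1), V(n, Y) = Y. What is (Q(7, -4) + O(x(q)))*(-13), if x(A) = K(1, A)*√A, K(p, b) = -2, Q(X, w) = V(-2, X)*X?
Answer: -1105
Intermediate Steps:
Q(X, w) = X² (Q(X, w) = X*X = X²)
q = -1
x(A) = -2*√A
O(m) = -9*m² (O(m) = 9*((m*(-1))*m) = 9*((-m)*m) = 9*(-m²) = -9*m²)
(Q(7, -4) + O(x(q)))*(-13) = (7² - 9*(-2*I)²)*(-13) = (49 - 9*(-2*I)²)*(-13) = (49 - 9*(-4))*(-13) = (49 + 36)*(-13) = 85*(-13) = -1105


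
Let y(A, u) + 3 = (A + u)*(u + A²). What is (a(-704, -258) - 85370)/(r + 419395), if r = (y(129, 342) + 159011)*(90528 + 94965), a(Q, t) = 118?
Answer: -21313/378313124722 ≈ -5.6337e-8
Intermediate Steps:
y(A, u) = -3 + (A + u)*(u + A²)
r = 1513252079493 (r = ((-3 + 129³ + 342² + 129*342 + 342*129²) + 159011)*(90528 + 94965) = ((-3 + 2146689 + 116964 + 44118 + 342*16641) + 159011)*185493 = ((-3 + 2146689 + 116964 + 44118 + 5691222) + 159011)*185493 = (7998990 + 159011)*185493 = 8158001*185493 = 1513252079493)
(a(-704, -258) - 85370)/(r + 419395) = (118 - 85370)/(1513252079493 + 419395) = -85252/1513252498888 = -85252*1/1513252498888 = -21313/378313124722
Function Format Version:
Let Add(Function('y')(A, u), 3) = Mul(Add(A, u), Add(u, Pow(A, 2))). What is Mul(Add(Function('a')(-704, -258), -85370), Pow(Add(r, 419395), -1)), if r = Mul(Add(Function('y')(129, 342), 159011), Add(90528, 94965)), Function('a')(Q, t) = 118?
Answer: Rational(-21313, 378313124722) ≈ -5.6337e-8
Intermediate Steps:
Function('y')(A, u) = Add(-3, Mul(Add(A, u), Add(u, Pow(A, 2))))
r = 1513252079493 (r = Mul(Add(Add(-3, Pow(129, 3), Pow(342, 2), Mul(129, 342), Mul(342, Pow(129, 2))), 159011), Add(90528, 94965)) = Mul(Add(Add(-3, 2146689, 116964, 44118, Mul(342, 16641)), 159011), 185493) = Mul(Add(Add(-3, 2146689, 116964, 44118, 5691222), 159011), 185493) = Mul(Add(7998990, 159011), 185493) = Mul(8158001, 185493) = 1513252079493)
Mul(Add(Function('a')(-704, -258), -85370), Pow(Add(r, 419395), -1)) = Mul(Add(118, -85370), Pow(Add(1513252079493, 419395), -1)) = Mul(-85252, Pow(1513252498888, -1)) = Mul(-85252, Rational(1, 1513252498888)) = Rational(-21313, 378313124722)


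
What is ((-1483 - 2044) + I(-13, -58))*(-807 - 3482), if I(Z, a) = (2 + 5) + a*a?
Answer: 669084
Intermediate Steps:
I(Z, a) = 7 + a²
((-1483 - 2044) + I(-13, -58))*(-807 - 3482) = ((-1483 - 2044) + (7 + (-58)²))*(-807 - 3482) = (-3527 + (7 + 3364))*(-4289) = (-3527 + 3371)*(-4289) = -156*(-4289) = 669084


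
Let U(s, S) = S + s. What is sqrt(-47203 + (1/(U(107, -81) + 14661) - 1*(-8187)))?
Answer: I*sqrt(8416062103817)/14687 ≈ 197.52*I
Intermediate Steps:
sqrt(-47203 + (1/(U(107, -81) + 14661) - 1*(-8187))) = sqrt(-47203 + (1/((-81 + 107) + 14661) - 1*(-8187))) = sqrt(-47203 + (1/(26 + 14661) + 8187)) = sqrt(-47203 + (1/14687 + 8187)) = sqrt(-47203 + 120242470/14687) = sqrt(-573027991/14687) = I*sqrt(8416062103817)/14687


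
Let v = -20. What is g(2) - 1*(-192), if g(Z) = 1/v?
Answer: 3839/20 ≈ 191.95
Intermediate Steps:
g(Z) = -1/20 (g(Z) = 1/(-20) = -1/20)
g(2) - 1*(-192) = -1/20 - 1*(-192) = -1/20 + 192 = 3839/20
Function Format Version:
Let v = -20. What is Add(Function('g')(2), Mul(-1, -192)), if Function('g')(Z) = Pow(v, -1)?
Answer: Rational(3839, 20) ≈ 191.95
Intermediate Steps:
Function('g')(Z) = Rational(-1, 20) (Function('g')(Z) = Pow(-20, -1) = Rational(-1, 20))
Add(Function('g')(2), Mul(-1, -192)) = Add(Rational(-1, 20), Mul(-1, -192)) = Add(Rational(-1, 20), 192) = Rational(3839, 20)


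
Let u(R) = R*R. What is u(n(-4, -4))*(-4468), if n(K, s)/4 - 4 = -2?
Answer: -285952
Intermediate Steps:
n(K, s) = 8 (n(K, s) = 16 + 4*(-2) = 16 - 8 = 8)
u(R) = R**2
u(n(-4, -4))*(-4468) = 8**2*(-4468) = 64*(-4468) = -285952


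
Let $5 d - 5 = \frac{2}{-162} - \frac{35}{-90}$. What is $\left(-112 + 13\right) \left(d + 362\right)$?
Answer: $- \frac{3235001}{90} \approx -35944.0$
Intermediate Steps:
$d = \frac{871}{810}$ ($d = 1 + \frac{\frac{2}{-162} - \frac{35}{-90}}{5} = 1 + \frac{2 \left(- \frac{1}{162}\right) - - \frac{7}{18}}{5} = 1 + \frac{- \frac{1}{81} + \frac{7}{18}}{5} = 1 + \frac{1}{5} \cdot \frac{61}{162} = 1 + \frac{61}{810} = \frac{871}{810} \approx 1.0753$)
$\left(-112 + 13\right) \left(d + 362\right) = \left(-112 + 13\right) \left(\frac{871}{810} + 362\right) = \left(-99\right) \frac{294091}{810} = - \frac{3235001}{90}$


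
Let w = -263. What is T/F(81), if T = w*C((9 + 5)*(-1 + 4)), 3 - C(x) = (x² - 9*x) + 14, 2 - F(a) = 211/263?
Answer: 96629093/315 ≈ 3.0676e+5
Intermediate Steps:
F(a) = 315/263 (F(a) = 2 - 211/263 = 315/263)
C(x) = -11 - x² + 9*x (C(x) = 3 - ((x² - 9*x) + 14) = 3 - (14 + x² - 9*x) = 3 + (-14 - x² + 9*x) = -11 - x² + 9*x)
T = 367411 (T = -263*(-11 - ((9 + 5)*(-1 + 4))² + 9*((9 + 5)*(-1 + 4))) = -263*(-11 - (14*3)² + 9*(14*3)) = -263*(-11 - 1*42² + 9*42) = -263*(-11 - 1*1764 + 378) = -263*(-11 - 1764 + 378) = -263*(-1397) = 367411)
T/F(81) = 367411/(315/263) = 367411*(263/315) = 96629093/315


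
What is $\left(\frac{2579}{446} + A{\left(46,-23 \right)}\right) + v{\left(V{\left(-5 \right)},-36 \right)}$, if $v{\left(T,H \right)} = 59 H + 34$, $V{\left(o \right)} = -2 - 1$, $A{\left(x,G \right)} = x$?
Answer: $- \frac{909045}{446} \approx -2038.2$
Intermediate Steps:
$V{\left(o \right)} = -3$
$v{\left(T,H \right)} = 34 + 59 H$
$\left(\frac{2579}{446} + A{\left(46,-23 \right)}\right) + v{\left(V{\left(-5 \right)},-36 \right)} = \left(\frac{2579}{446} + 46\right) + \left(34 + 59 \left(-36\right)\right) = \left(2579 \cdot \frac{1}{446} + 46\right) + \left(34 - 2124\right) = \left(\frac{2579}{446} + 46\right) - 2090 = \frac{23095}{446} - 2090 = - \frac{909045}{446}$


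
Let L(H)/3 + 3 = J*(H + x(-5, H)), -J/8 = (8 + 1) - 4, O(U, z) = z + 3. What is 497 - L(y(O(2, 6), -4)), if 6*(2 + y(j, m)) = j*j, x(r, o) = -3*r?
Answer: 3686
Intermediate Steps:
O(U, z) = 3 + z
y(j, m) = -2 + j²/6 (y(j, m) = -2 + (j*j)/6 = -2 + j²/6)
J = -40 (J = -8*((8 + 1) - 4) = -8*(9 - 4) = -8*5 = -40)
L(H) = -1809 - 120*H (L(H) = -9 + 3*(-40*(H - 3*(-5))) = -9 + 3*(-40*(H + 15)) = -9 + 3*(-40*(15 + H)) = -9 + 3*(-600 - 40*H) = -9 + (-1800 - 120*H) = -1809 - 120*H)
497 - L(y(O(2, 6), -4)) = 497 - (-1809 - 120*(-2 + (3 + 6)²/6)) = 497 - (-1809 - 120*(-2 + (⅙)*9²)) = 497 - (-1809 - 120*(-2 + (⅙)*81)) = 497 - (-1809 - 120*(-2 + 27/2)) = 497 - (-1809 - 120*23/2) = 497 - (-1809 - 1380) = 497 - 1*(-3189) = 497 + 3189 = 3686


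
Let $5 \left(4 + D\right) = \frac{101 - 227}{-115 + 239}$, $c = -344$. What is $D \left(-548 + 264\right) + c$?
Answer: $\frac{131706}{155} \approx 849.72$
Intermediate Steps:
$D = - \frac{1303}{310}$ ($D = -4 + \frac{\left(101 - 227\right) \frac{1}{-115 + 239}}{5} = -4 + \frac{\left(-126\right) \frac{1}{124}}{5} = -4 + \frac{1}{5} \left(- \frac{63}{62}\right) = -4 - \frac{63}{310} = - \frac{1303}{310} \approx -4.2032$)
$D \left(-548 + 264\right) + c = - \frac{1303 \left(-548 + 264\right)}{310} - 344 = \left(- \frac{1303}{310}\right) \left(-284\right) - 344 = \frac{185026}{155} - 344 = \frac{131706}{155}$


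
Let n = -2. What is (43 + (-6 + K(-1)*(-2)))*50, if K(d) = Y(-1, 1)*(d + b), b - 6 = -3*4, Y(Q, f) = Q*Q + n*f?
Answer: 1150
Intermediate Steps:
Y(Q, f) = Q² - 2*f (Y(Q, f) = Q*Q - 2*f = Q² - 2*f)
b = -6 (b = 6 - 3*4 = 6 - 12 = -6)
K(d) = 6 - d (K(d) = ((-1)² - 2*1)*(d - 6) = (1 - 2)*(-6 + d) = -(-6 + d) = 6 - d)
(43 + (-6 + K(-1)*(-2)))*50 = (43 + (-6 + (6 - 1*(-1))*(-2)))*50 = (43 + (-6 + (6 + 1)*(-2)))*50 = (43 + (-6 + 7*(-2)))*50 = (43 + (-6 - 14))*50 = (43 - 20)*50 = 23*50 = 1150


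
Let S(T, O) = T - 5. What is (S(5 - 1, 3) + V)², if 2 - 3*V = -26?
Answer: 625/9 ≈ 69.444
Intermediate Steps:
S(T, O) = -5 + T
V = 28/3 (V = ⅔ - ⅓*(-26) = ⅔ + 26/3 = 28/3 ≈ 9.3333)
(S(5 - 1, 3) + V)² = ((-5 + (5 - 1)) + 28/3)² = ((-5 + 4) + 28/3)² = (-1 + 28/3)² = (25/3)² = 625/9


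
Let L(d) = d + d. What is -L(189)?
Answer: -378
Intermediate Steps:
L(d) = 2*d
-L(189) = -2*189 = -1*378 = -378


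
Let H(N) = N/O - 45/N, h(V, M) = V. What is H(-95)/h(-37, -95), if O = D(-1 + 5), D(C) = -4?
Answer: -1841/2812 ≈ -0.65469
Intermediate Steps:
O = -4
H(N) = -45/N - N/4 (H(N) = N/(-4) - 45/N = N*(-¼) - 45/N = -N/4 - 45/N = -45/N - N/4)
H(-95)/h(-37, -95) = (-45/(-95) - ¼*(-95))/(-37) = (-45*(-1/95) + 95/4)*(-1/37) = (9/19 + 95/4)*(-1/37) = (1841/76)*(-1/37) = -1841/2812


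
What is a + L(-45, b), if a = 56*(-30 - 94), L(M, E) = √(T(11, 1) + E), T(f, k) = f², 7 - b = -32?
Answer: -6944 + 4*√10 ≈ -6931.4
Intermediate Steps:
b = 39 (b = 7 - 1*(-32) = 7 + 32 = 39)
L(M, E) = √(121 + E) (L(M, E) = √(11² + E) = √(121 + E))
a = -6944 (a = 56*(-124) = -6944)
a + L(-45, b) = -6944 + √(121 + 39) = -6944 + √160 = -6944 + 4*√10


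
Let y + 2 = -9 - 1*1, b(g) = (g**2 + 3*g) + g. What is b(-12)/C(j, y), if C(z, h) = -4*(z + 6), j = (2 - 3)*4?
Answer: -12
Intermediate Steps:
j = -4 (j = -1*4 = -4)
b(g) = g**2 + 4*g
y = -12 (y = -2 + (-9 - 1*1) = -2 + (-9 - 1) = -2 - 10 = -12)
C(z, h) = -24 - 4*z (C(z, h) = -4*(6 + z) = -24 - 4*z)
b(-12)/C(j, y) = (-12*(4 - 12))/(-24 - 4*(-4)) = (-12*(-8))/(-24 + 16) = 96/(-8) = 96*(-1/8) = -12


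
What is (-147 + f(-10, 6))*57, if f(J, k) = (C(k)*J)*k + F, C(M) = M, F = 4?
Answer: -28671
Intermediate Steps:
f(J, k) = 4 + J*k**2 (f(J, k) = (k*J)*k + 4 = (J*k)*k + 4 = J*k**2 + 4 = 4 + J*k**2)
(-147 + f(-10, 6))*57 = (-147 + (4 - 10*6**2))*57 = (-147 + (4 - 10*36))*57 = (-147 + (4 - 360))*57 = (-147 - 356)*57 = -503*57 = -28671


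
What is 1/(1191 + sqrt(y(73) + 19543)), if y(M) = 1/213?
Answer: 253683/297973793 - 2*sqrt(221661645)/297973793 ≈ 0.00075143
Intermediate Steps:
y(M) = 1/213
1/(1191 + sqrt(y(73) + 19543)) = 1/(1191 + sqrt(1/213 + 19543)) = 1/(1191 + sqrt(4162660/213)) = 1/(1191 + 2*sqrt(221661645)/213)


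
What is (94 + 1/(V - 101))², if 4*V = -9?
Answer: 1506837124/170569 ≈ 8834.2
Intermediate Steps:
V = -9/4 (V = (¼)*(-9) = -9/4 ≈ -2.2500)
(94 + 1/(V - 101))² = (94 + 1/(-9/4 - 101))² = (94 + 1/(-413/4))² = (94 - 4/413)² = (38818/413)² = 1506837124/170569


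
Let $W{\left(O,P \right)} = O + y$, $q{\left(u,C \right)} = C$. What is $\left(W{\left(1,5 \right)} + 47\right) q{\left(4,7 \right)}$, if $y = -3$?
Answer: $315$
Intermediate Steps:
$W{\left(O,P \right)} = -3 + O$ ($W{\left(O,P \right)} = O - 3 = -3 + O$)
$\left(W{\left(1,5 \right)} + 47\right) q{\left(4,7 \right)} = \left(\left(-3 + 1\right) + 47\right) 7 = \left(-2 + 47\right) 7 = 45 \cdot 7 = 315$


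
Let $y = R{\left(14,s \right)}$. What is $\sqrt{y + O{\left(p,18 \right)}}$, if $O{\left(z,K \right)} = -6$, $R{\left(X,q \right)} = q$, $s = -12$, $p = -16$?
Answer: $3 i \sqrt{2} \approx 4.2426 i$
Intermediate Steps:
$y = -12$
$\sqrt{y + O{\left(p,18 \right)}} = \sqrt{-12 - 6} = \sqrt{-18} = 3 i \sqrt{2}$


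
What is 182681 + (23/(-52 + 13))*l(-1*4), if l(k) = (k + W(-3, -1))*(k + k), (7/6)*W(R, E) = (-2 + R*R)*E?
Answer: 7122719/39 ≈ 1.8263e+5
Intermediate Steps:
W(R, E) = 6*E*(-2 + R²)/7 (W(R, E) = 6*((-2 + R*R)*E)/7 = 6*((-2 + R²)*E)/7 = 6*(E*(-2 + R²))/7 = 6*E*(-2 + R²)/7)
l(k) = 2*k*(-6 + k) (l(k) = (k + (6/7)*(-1)*(-2 + (-3)²))*(k + k) = (k + (6/7)*(-1)*(-2 + 9))*(2*k) = (k + (6/7)*(-1)*7)*(2*k) = (k - 6)*(2*k) = (-6 + k)*(2*k) = 2*k*(-6 + k))
182681 + (23/(-52 + 13))*l(-1*4) = 182681 + (23/(-52 + 13))*(2*(-1*4)*(-6 - 1*4)) = 182681 + (23/(-39))*(2*(-4)*(-6 - 4)) = 182681 + (23*(-1/39))*(2*(-4)*(-10)) = 182681 - 23/39*80 = 182681 - 1840/39 = 7122719/39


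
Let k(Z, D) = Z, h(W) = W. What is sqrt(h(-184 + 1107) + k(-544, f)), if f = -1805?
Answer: sqrt(379) ≈ 19.468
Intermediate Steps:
sqrt(h(-184 + 1107) + k(-544, f)) = sqrt((-184 + 1107) - 544) = sqrt(923 - 544) = sqrt(379)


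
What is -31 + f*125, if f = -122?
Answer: -15281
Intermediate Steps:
-31 + f*125 = -31 - 122*125 = -31 - 15250 = -15281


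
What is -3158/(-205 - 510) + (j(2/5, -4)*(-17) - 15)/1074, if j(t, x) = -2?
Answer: 3405277/767910 ≈ 4.4345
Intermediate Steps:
-3158/(-205 - 510) + (j(2/5, -4)*(-17) - 15)/1074 = -3158/(-205 - 510) + (-2*(-17) - 15)/1074 = -3158/(-715) + (34 - 15)*(1/1074) = -3158*(-1/715) + 19*(1/1074) = 3158/715 + 19/1074 = 3405277/767910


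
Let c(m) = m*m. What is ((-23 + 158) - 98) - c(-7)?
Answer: -12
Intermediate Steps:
c(m) = m²
((-23 + 158) - 98) - c(-7) = ((-23 + 158) - 98) - 1*(-7)² = (135 - 98) - 1*49 = 37 - 49 = -12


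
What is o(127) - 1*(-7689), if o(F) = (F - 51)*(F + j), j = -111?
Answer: 8905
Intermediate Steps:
o(F) = (-111 + F)*(-51 + F) (o(F) = (F - 51)*(F - 111) = (-51 + F)*(-111 + F) = (-111 + F)*(-51 + F))
o(127) - 1*(-7689) = (5661 + 127² - 162*127) - 1*(-7689) = (5661 + 16129 - 20574) + 7689 = 1216 + 7689 = 8905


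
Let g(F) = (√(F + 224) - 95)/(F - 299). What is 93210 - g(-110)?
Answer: 38122795/409 + √114/409 ≈ 93210.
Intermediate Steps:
g(F) = (-95 + √(224 + F))/(-299 + F) (g(F) = (√(224 + F) - 95)/(-299 + F) = (-95 + √(224 + F))/(-299 + F))
93210 - g(-110) = 93210 - (-95 + √(224 - 110))/(-299 - 110) = 93210 - (-95 + √114)/(-409) = 93210 - (-1)*(-95 + √114)/409 = 93210 - (95/409 - √114/409) = 93210 + (-95/409 + √114/409) = 38122795/409 + √114/409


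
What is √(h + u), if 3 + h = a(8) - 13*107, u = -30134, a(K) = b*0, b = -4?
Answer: 2*I*√7882 ≈ 177.56*I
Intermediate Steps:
a(K) = 0 (a(K) = -4*0 = 0)
h = -1394 (h = -3 + (0 - 13*107) = -3 + (0 - 1391) = -3 - 1391 = -1394)
√(h + u) = √(-1394 - 30134) = √(-31528) = 2*I*√7882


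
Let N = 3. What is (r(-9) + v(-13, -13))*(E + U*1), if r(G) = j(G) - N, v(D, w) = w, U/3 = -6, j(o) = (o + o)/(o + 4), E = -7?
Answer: 310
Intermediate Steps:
j(o) = 2*o/(4 + o) (j(o) = (2*o)/(4 + o) = 2*o/(4 + o))
U = -18 (U = 3*(-6) = -18)
r(G) = -3 + 2*G/(4 + G) (r(G) = 2*G/(4 + G) - 1*3 = 2*G/(4 + G) - 3 = -3 + 2*G/(4 + G))
(r(-9) + v(-13, -13))*(E + U*1) = ((-12 - 1*(-9))/(4 - 9) - 13)*(-7 - 18*1) = ((-12 + 9)/(-5) - 13)*(-7 - 18) = (-1/5*(-3) - 13)*(-25) = (3/5 - 13)*(-25) = -62/5*(-25) = 310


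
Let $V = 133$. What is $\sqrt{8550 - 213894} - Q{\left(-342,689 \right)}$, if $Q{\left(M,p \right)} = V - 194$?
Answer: $61 + 12 i \sqrt{1426} \approx 61.0 + 453.15 i$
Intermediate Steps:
$Q{\left(M,p \right)} = -61$ ($Q{\left(M,p \right)} = 133 - 194 = -61$)
$\sqrt{8550 - 213894} - Q{\left(-342,689 \right)} = \sqrt{8550 - 213894} - -61 = \sqrt{-205344} + 61 = 12 i \sqrt{1426} + 61 = 61 + 12 i \sqrt{1426}$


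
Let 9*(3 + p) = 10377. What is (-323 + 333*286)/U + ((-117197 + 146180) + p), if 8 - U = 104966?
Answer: 3162604499/104958 ≈ 30132.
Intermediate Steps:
U = -104958 (U = 8 - 1*104966 = 8 - 104966 = -104958)
p = 1150 (p = -3 + (⅑)*10377 = -3 + 1153 = 1150)
(-323 + 333*286)/U + ((-117197 + 146180) + p) = (-323 + 333*286)/(-104958) + ((-117197 + 146180) + 1150) = (-323 + 95238)*(-1/104958) + (28983 + 1150) = 94915*(-1/104958) + 30133 = -94915/104958 + 30133 = 3162604499/104958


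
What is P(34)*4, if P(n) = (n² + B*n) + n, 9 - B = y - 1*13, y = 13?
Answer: 5984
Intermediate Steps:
B = 9 (B = 9 - (13 - 1*13) = 9 - (13 - 13) = 9 - 1*0 = 9 + 0 = 9)
P(n) = n² + 10*n (P(n) = (n² + 9*n) + n = n² + 10*n)
P(34)*4 = (34*(10 + 34))*4 = (34*44)*4 = 1496*4 = 5984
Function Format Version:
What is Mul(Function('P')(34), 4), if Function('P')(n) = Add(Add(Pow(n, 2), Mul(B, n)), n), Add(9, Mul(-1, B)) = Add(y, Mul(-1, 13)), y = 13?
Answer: 5984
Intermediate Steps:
B = 9 (B = Add(9, Mul(-1, Add(13, Mul(-1, 13)))) = Add(9, Mul(-1, Add(13, -13))) = Add(9, Mul(-1, 0)) = Add(9, 0) = 9)
Function('P')(n) = Add(Pow(n, 2), Mul(10, n)) (Function('P')(n) = Add(Add(Pow(n, 2), Mul(9, n)), n) = Add(Pow(n, 2), Mul(10, n)))
Mul(Function('P')(34), 4) = Mul(Mul(34, Add(10, 34)), 4) = Mul(Mul(34, 44), 4) = Mul(1496, 4) = 5984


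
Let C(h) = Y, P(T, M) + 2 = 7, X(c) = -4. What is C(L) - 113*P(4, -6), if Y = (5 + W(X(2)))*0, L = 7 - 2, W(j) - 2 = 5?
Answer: -565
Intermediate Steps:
P(T, M) = 5 (P(T, M) = -2 + 7 = 5)
W(j) = 7 (W(j) = 2 + 5 = 7)
L = 5
Y = 0 (Y = (5 + 7)*0 = 12*0 = 0)
C(h) = 0
C(L) - 113*P(4, -6) = 0 - 113*5 = 0 - 565 = -565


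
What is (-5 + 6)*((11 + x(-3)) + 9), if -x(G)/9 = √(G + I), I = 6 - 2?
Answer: 11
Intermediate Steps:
I = 4
x(G) = -9*√(4 + G) (x(G) = -9*√(G + 4) = -9*√(4 + G))
(-5 + 6)*((11 + x(-3)) + 9) = (-5 + 6)*((11 - 9*√(4 - 3)) + 9) = 1*((11 - 9*√1) + 9) = 1*((11 - 9*1) + 9) = 1*((11 - 9) + 9) = 1*(2 + 9) = 1*11 = 11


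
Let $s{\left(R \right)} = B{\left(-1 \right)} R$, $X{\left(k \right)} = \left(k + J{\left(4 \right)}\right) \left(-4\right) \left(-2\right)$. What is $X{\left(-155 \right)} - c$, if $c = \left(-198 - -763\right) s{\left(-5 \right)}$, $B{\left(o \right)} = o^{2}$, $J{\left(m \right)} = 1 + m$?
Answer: $1625$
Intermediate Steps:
$X{\left(k \right)} = 40 + 8 k$ ($X{\left(k \right)} = \left(k + \left(1 + 4\right)\right) \left(-4\right) \left(-2\right) = \left(k + 5\right) \left(-4\right) \left(-2\right) = \left(5 + k\right) \left(-4\right) \left(-2\right) = \left(-20 - 4 k\right) \left(-2\right) = 40 + 8 k$)
$s{\left(R \right)} = R$ ($s{\left(R \right)} = \left(-1\right)^{2} R = 1 R = R$)
$c = -2825$ ($c = \left(-198 - -763\right) \left(-5\right) = \left(-198 + 763\right) \left(-5\right) = 565 \left(-5\right) = -2825$)
$X{\left(-155 \right)} - c = \left(40 + 8 \left(-155\right)\right) - -2825 = \left(40 - 1240\right) + 2825 = -1200 + 2825 = 1625$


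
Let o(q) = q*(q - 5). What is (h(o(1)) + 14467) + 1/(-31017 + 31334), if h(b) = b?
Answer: 4584772/317 ≈ 14463.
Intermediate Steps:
o(q) = q*(-5 + q)
(h(o(1)) + 14467) + 1/(-31017 + 31334) = (1*(-5 + 1) + 14467) + 1/(-31017 + 31334) = (1*(-4) + 14467) + 1/317 = (-4 + 14467) + 1/317 = 14463 + 1/317 = 4584772/317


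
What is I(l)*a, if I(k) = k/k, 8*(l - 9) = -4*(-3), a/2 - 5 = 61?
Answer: 132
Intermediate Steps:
a = 132 (a = 10 + 2*61 = 10 + 122 = 132)
l = 21/2 (l = 9 + (-4*(-3))/8 = 9 + (⅛)*12 = 9 + 3/2 = 21/2 ≈ 10.500)
I(k) = 1
I(l)*a = 1*132 = 132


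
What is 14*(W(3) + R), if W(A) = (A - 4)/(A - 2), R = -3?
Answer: -56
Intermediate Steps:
W(A) = (-4 + A)/(-2 + A)
14*(W(3) + R) = 14*((-4 + 3)/(-2 + 3) - 3) = 14*(-1/1 - 3) = 14*(1*(-1) - 3) = 14*(-1 - 3) = 14*(-4) = -56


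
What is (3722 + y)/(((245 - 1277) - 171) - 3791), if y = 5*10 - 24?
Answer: -1874/2497 ≈ -0.75050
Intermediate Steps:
y = 26 (y = 50 - 24 = 26)
(3722 + y)/(((245 - 1277) - 171) - 3791) = (3722 + 26)/(((245 - 1277) - 171) - 3791) = 3748/((-1032 - 171) - 3791) = 3748/(-1203 - 3791) = 3748/(-4994) = 3748*(-1/4994) = -1874/2497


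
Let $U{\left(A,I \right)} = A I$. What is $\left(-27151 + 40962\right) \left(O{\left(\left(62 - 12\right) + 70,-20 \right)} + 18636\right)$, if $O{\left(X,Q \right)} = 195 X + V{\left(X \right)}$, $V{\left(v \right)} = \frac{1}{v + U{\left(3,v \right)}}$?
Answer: $\frac{278668427891}{480} \approx 5.8056 \cdot 10^{8}$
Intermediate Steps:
$V{\left(v \right)} = \frac{1}{4 v}$ ($V{\left(v \right)} = \frac{1}{v + 3 v} = \frac{1}{4 v}$)
$O{\left(X,Q \right)} = 195 X + \frac{1}{4 X}$
$\left(-27151 + 40962\right) \left(O{\left(\left(62 - 12\right) + 70,-20 \right)} + 18636\right) = \left(-27151 + 40962\right) \left(\left(195 \left(\left(62 - 12\right) + 70\right) + \frac{1}{4 \left(\left(62 - 12\right) + 70\right)}\right) + 18636\right) = 13811 \left(\left(195 \left(50 + 70\right) + \frac{1}{4 \left(50 + 70\right)}\right) + 18636\right) = 13811 \left(\left(195 \cdot 120 + \frac{1}{4 \cdot 120}\right) + 18636\right) = 13811 \left(\left(23400 + \frac{1}{4} \cdot \frac{1}{120}\right) + 18636\right) = 13811 \left(\left(23400 + \frac{1}{480}\right) + 18636\right) = 13811 \left(\frac{11232001}{480} + 18636\right) = 13811 \cdot \frac{20177281}{480} = \frac{278668427891}{480}$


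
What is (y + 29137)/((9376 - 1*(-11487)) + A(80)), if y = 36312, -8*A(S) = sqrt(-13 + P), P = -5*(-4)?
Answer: 87389599168/27856945209 + 523592*sqrt(7)/27856945209 ≈ 3.1371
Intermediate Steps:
P = 20
A(S) = -sqrt(7)/8 (A(S) = -sqrt(-13 + 20)/8 = -sqrt(7)/8)
(y + 29137)/((9376 - 1*(-11487)) + A(80)) = (36312 + 29137)/((9376 - 1*(-11487)) - sqrt(7)/8) = 65449/((9376 + 11487) - sqrt(7)/8) = 65449/(20863 - sqrt(7)/8)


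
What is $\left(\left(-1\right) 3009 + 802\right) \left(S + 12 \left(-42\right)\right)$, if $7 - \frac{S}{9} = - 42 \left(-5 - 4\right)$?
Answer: $8481501$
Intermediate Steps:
$S = -3339$ ($S = 63 - 9 \left(- 42 \left(-5 - 4\right)\right) = 63 - 9 \left(\left(-42\right) \left(-9\right)\right) = 63 - 3402 = -3339$)
$\left(\left(-1\right) 3009 + 802\right) \left(S + 12 \left(-42\right)\right) = \left(\left(-1\right) 3009 + 802\right) \left(-3339 + 12 \left(-42\right)\right) = \left(-3009 + 802\right) \left(-3339 - 504\right) = \left(-2207\right) \left(-3843\right) = 8481501$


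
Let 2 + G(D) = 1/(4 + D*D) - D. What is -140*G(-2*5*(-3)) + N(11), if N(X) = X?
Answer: 1014931/226 ≈ 4490.8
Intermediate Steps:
G(D) = -2 + 1/(4 + D²) - D (G(D) = -2 + (1/(4 + D*D) - D) = -2 + (1/(4 + D²) - D) = -2 + 1/(4 + D²) - D)
-140*G(-2*5*(-3)) + N(11) = -140*(-7 - (-2*5*(-3))³ - 4*(-2*5)*(-3) - 2*(-2*5*(-3))²)/(4 + (-2*5*(-3))²) + 11 = -140*(-7 - (-10*(-3))³ - (-40)*(-3) - 2*(-10*(-3))²)/(4 + (-10*(-3))²) + 11 = -140*(-7 - 1*30³ - 4*30 - 2*30²)/(4 + 30²) + 11 = -140*(-7 - 1*27000 - 120 - 2*900)/(4 + 900) + 11 = -140*(-7 - 27000 - 120 - 1800)/904 + 11 = -35*(-28927)/226 + 11 = -140*(-28927/904) + 11 = 1012445/226 + 11 = 1014931/226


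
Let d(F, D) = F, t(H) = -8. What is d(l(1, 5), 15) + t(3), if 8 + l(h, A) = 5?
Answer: -11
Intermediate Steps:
l(h, A) = -3 (l(h, A) = -8 + 5 = -3)
d(l(1, 5), 15) + t(3) = -3 - 8 = -11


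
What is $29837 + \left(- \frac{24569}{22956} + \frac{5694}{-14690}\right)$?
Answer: $\frac{386971158331}{12970140} \approx 29836.0$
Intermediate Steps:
$29837 + \left(- \frac{24569}{22956} + \frac{5694}{-14690}\right) = 29837 + \left(\left(-24569\right) \frac{1}{22956} + 5694 \left(- \frac{1}{14690}\right)\right) = 29837 - \frac{18908849}{12970140} = \frac{386971158331}{12970140}$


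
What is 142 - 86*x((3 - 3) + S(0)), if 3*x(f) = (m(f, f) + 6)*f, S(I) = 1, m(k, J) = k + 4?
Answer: -520/3 ≈ -173.33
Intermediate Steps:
m(k, J) = 4 + k
x(f) = f*(10 + f)/3 (x(f) = (((4 + f) + 6)*f)/3 = ((10 + f)*f)/3 = (f*(10 + f))/3 = f*(10 + f)/3)
142 - 86*x((3 - 3) + S(0)) = 142 - 86*((3 - 3) + 1)*(10 + ((3 - 3) + 1))/3 = 142 - 86*(0 + 1)*(10 + (0 + 1))/3 = 142 - 86*(10 + 1)/3 = 142 - 86*11/3 = 142 - 946/3 = -520/3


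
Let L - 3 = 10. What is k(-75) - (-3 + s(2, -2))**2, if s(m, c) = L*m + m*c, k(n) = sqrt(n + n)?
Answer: -361 + 5*I*sqrt(6) ≈ -361.0 + 12.247*I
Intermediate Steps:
L = 13 (L = 3 + 10 = 13)
k(n) = sqrt(2)*sqrt(n) (k(n) = sqrt(2*n) = sqrt(2)*sqrt(n))
s(m, c) = 13*m + c*m (s(m, c) = 13*m + m*c = 13*m + c*m)
k(-75) - (-3 + s(2, -2))**2 = sqrt(2)*sqrt(-75) - (-3 + 2*(13 - 2))**2 = sqrt(2)*(5*I*sqrt(3)) - (-3 + 2*11)**2 = 5*I*sqrt(6) - (-3 + 22)**2 = 5*I*sqrt(6) - 1*19**2 = 5*I*sqrt(6) - 1*361 = 5*I*sqrt(6) - 361 = -361 + 5*I*sqrt(6)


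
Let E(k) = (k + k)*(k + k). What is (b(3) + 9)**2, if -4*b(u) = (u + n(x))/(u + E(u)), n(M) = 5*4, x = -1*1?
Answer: 1907161/24336 ≈ 78.368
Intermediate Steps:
x = -1
n(M) = 20
E(k) = 4*k**2 (E(k) = (2*k)*(2*k) = 4*k**2)
b(u) = -(20 + u)/(4*(u + 4*u**2)) (b(u) = -(u + 20)/(4*(u + 4*u**2)) = -(20 + u)/(4*(u + 4*u**2)))
(b(3) + 9)**2 = ((1/4)*(-20 - 1*3)/(3*(1 + 4*3)) + 9)**2 = ((1/4)*(1/3)*(-20 - 3)/(1 + 12) + 9)**2 = ((1/4)*(1/3)*(-23)/13 + 9)**2 = ((1/4)*(1/3)*(1/13)*(-23) + 9)**2 = (-23/156 + 9)**2 = (1381/156)**2 = 1907161/24336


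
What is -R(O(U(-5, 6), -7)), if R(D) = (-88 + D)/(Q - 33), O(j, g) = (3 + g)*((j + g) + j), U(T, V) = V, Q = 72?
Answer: 36/13 ≈ 2.7692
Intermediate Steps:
O(j, g) = (3 + g)*(g + 2*j) (O(j, g) = (3 + g)*((g + j) + j) = (3 + g)*(g + 2*j))
R(D) = -88/39 + D/39 (R(D) = (-88 + D)/(72 - 33) = (-88 + D)/39 = (-88 + D)*(1/39) = -88/39 + D/39)
-R(O(U(-5, 6), -7)) = -(-88/39 + ((-7)**2 + 3*(-7) + 6*6 + 2*(-7)*6)/39) = -(-88/39 + (49 - 21 + 36 - 84)/39) = -(-88/39 + (1/39)*(-20)) = -(-88/39 - 20/39) = -1*(-36/13) = 36/13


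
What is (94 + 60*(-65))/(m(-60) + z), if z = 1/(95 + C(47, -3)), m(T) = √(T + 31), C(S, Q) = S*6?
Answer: 1434862*I/(-I + 377*√29) ≈ -0.34812 + 706.76*I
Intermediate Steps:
C(S, Q) = 6*S
m(T) = √(31 + T)
z = 1/377 (z = 1/(95 + 6*47) = 1/(95 + 282) = 1/377 ≈ 0.0026525)
(94 + 60*(-65))/(m(-60) + z) = (94 + 60*(-65))/(√(31 - 60) + 1/377) = (94 - 3900)/(√(-29) + 1/377) = -3806/(I*√29 + 1/377) = -3806/(1/377 + I*√29)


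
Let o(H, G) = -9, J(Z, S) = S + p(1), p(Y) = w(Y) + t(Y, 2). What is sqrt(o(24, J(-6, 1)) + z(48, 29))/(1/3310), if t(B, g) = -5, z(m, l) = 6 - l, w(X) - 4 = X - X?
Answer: 13240*I*sqrt(2) ≈ 18724.0*I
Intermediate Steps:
w(X) = 4 (w(X) = 4 + (X - X) = 4 + 0 = 4)
p(Y) = -1 (p(Y) = 4 - 5 = -1)
J(Z, S) = -1 + S (J(Z, S) = S - 1 = -1 + S)
sqrt(o(24, J(-6, 1)) + z(48, 29))/(1/3310) = sqrt(-9 + (6 - 1*29))/(1/3310) = sqrt(-9 + (6 - 29))/(1/3310) = sqrt(-9 - 23)*3310 = sqrt(-32)*3310 = (4*I*sqrt(2))*3310 = 13240*I*sqrt(2)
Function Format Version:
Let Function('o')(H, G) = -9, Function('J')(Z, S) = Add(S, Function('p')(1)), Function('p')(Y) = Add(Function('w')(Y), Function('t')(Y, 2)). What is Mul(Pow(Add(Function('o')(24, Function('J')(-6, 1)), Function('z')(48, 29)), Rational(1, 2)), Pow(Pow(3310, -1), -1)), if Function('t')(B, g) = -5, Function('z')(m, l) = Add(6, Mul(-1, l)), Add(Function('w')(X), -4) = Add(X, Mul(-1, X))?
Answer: Mul(13240, I, Pow(2, Rational(1, 2))) ≈ Mul(18724., I)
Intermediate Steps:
Function('w')(X) = 4 (Function('w')(X) = Add(4, Add(X, Mul(-1, X))) = Add(4, 0) = 4)
Function('p')(Y) = -1 (Function('p')(Y) = Add(4, -5) = -1)
Function('J')(Z, S) = Add(-1, S) (Function('J')(Z, S) = Add(S, -1) = Add(-1, S))
Mul(Pow(Add(Function('o')(24, Function('J')(-6, 1)), Function('z')(48, 29)), Rational(1, 2)), Pow(Pow(3310, -1), -1)) = Mul(Pow(Add(-9, Add(6, Mul(-1, 29))), Rational(1, 2)), Pow(Pow(3310, -1), -1)) = Mul(Pow(Add(-9, Add(6, -29)), Rational(1, 2)), Pow(Rational(1, 3310), -1)) = Mul(Pow(Add(-9, -23), Rational(1, 2)), 3310) = Mul(Pow(-32, Rational(1, 2)), 3310) = Mul(Mul(4, I, Pow(2, Rational(1, 2))), 3310) = Mul(13240, I, Pow(2, Rational(1, 2)))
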